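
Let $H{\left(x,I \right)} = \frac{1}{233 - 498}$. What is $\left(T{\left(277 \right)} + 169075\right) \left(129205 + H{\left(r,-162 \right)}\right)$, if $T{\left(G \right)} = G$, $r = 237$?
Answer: $\frac{5798497998048}{265} \approx 2.1881 \cdot 10^{10}$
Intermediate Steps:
$H{\left(x,I \right)} = - \frac{1}{265}$ ($H{\left(x,I \right)} = \frac{1}{-265} = - \frac{1}{265}$)
$\left(T{\left(277 \right)} + 169075\right) \left(129205 + H{\left(r,-162 \right)}\right) = \left(277 + 169075\right) \left(129205 - \frac{1}{265}\right) = 169352 \cdot \frac{34239324}{265} = \frac{5798497998048}{265}$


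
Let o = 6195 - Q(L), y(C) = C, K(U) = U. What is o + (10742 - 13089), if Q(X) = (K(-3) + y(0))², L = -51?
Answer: 3839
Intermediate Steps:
Q(X) = 9 (Q(X) = (-3 + 0)² = (-3)² = 9)
o = 6186 (o = 6195 - 1*9 = 6195 - 9 = 6186)
o + (10742 - 13089) = 6186 + (10742 - 13089) = 6186 - 2347 = 3839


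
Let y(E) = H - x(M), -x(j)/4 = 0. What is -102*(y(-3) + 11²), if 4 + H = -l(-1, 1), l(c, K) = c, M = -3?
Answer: -12036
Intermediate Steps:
x(j) = 0 (x(j) = -4*0 = 0)
H = -3 (H = -4 - 1*(-1) = -4 + 1 = -3)
y(E) = -3 (y(E) = -3 - 1*0 = -3 + 0 = -3)
-102*(y(-3) + 11²) = -102*(-3 + 11²) = -102*(-3 + 121) = -102*118 = -12036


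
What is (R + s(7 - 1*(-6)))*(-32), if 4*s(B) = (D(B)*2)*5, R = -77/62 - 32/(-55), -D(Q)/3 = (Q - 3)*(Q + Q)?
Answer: 106428016/1705 ≈ 62421.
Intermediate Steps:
D(Q) = -6*Q*(-3 + Q) (D(Q) = -3*(Q - 3)*(Q + Q) = -3*(-3 + Q)*2*Q = -6*Q*(-3 + Q))
R = -2251/3410 (R = -77*1/62 - 32*(-1/55) = -77/62 + 32/55 = -2251/3410 ≈ -0.66012)
s(B) = 15*B*(3 - B) (s(B) = (((6*B*(3 - B))*2)*5)/4 = ((12*B*(3 - B))*5)/4 = (60*B*(3 - B))/4 = 15*B*(3 - B))
(R + s(7 - 1*(-6)))*(-32) = (-2251/3410 + 15*(7 - 1*(-6))*(3 - (7 - 1*(-6))))*(-32) = (-2251/3410 + 15*(7 + 6)*(3 - (7 + 6)))*(-32) = (-2251/3410 + 15*13*(3 - 1*13))*(-32) = (-2251/3410 + 15*13*(3 - 13))*(-32) = (-2251/3410 + 15*13*(-10))*(-32) = (-2251/3410 - 1950)*(-32) = -6651751/3410*(-32) = 106428016/1705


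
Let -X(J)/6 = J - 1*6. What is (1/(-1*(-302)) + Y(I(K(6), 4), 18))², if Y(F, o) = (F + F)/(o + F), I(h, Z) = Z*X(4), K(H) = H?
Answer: 23454649/11035684 ≈ 2.1253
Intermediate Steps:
X(J) = 36 - 6*J (X(J) = -6*(J - 1*6) = -6*(J - 6) = -6*(-6 + J) = 36 - 6*J)
I(h, Z) = 12*Z (I(h, Z) = Z*(36 - 6*4) = Z*(36 - 24) = Z*12 = 12*Z)
Y(F, o) = 2*F/(F + o) (Y(F, o) = (2*F)/(F + o) = 2*F/(F + o))
(1/(-1*(-302)) + Y(I(K(6), 4), 18))² = (1/(-1*(-302)) + 2*(12*4)/(12*4 + 18))² = (1/302 + 2*48/(48 + 18))² = (1/302 + 2*48/66)² = (1/302 + 2*48*(1/66))² = (1/302 + 16/11)² = (4843/3322)² = 23454649/11035684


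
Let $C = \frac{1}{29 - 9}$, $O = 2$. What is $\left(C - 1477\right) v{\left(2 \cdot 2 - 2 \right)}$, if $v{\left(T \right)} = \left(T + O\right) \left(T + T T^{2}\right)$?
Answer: $-59078$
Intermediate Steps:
$C = \frac{1}{20} \approx 0.05$
$v{\left(T \right)} = \left(2 + T\right) \left(T + T^{3}\right)$ ($v{\left(T \right)} = \left(T + 2\right) \left(T + T T^{2}\right) = \left(2 + T\right) \left(T + T^{3}\right)$)
$\left(C - 1477\right) v{\left(2 \cdot 2 - 2 \right)} = \left(\frac{1}{20} - 1477\right) \left(2 \cdot 2 - 2\right) \left(2 + \left(2 \cdot 2 - 2\right) + \left(2 \cdot 2 - 2\right)^{3} + 2 \left(2 \cdot 2 - 2\right)^{2}\right) = - \frac{29539 \left(4 - 2\right) \left(2 + \left(4 - 2\right) + \left(4 - 2\right)^{3} + 2 \left(4 - 2\right)^{2}\right)}{20} = - \frac{29539 \cdot 2 \left(2 + 2 + 2^{3} + 2 \cdot 2^{2}\right)}{20} = - \frac{29539 \cdot 2 \left(2 + 2 + 8 + 2 \cdot 4\right)}{20} = - \frac{29539 \cdot 2 \left(2 + 2 + 8 + 8\right)}{20} = - \frac{29539 \cdot 2 \cdot 20}{20} = \left(- \frac{29539}{20}\right) 40 = -59078$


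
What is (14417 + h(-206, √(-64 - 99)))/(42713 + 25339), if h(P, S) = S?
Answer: 14417/68052 + I*√163/68052 ≈ 0.21185 + 0.00018761*I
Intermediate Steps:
(14417 + h(-206, √(-64 - 99)))/(42713 + 25339) = (14417 + √(-64 - 99))/(42713 + 25339) = (14417 + √(-163))/68052 = (14417 + I*√163)*(1/68052) = 14417/68052 + I*√163/68052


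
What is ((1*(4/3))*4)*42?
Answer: 224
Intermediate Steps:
((1*(4/3))*4)*42 = ((4/3)*4)*42 = (16/3)*42 = 224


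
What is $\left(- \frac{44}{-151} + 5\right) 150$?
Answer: $\frac{119850}{151} \approx 793.71$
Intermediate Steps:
$\left(- \frac{44}{-151} + 5\right) 150 = \left(\left(-44\right) \left(- \frac{1}{151}\right) + 5\right) 150 = \left(\frac{44}{151} + 5\right) 150 = \frac{799}{151} \cdot 150 = \frac{119850}{151}$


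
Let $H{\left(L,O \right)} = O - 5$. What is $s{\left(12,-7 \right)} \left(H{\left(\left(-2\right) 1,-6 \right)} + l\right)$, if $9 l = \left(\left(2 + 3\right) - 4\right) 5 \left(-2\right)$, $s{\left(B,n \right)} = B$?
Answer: $- \frac{436}{3} \approx -145.33$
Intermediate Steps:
$H{\left(L,O \right)} = -5 + O$ ($H{\left(L,O \right)} = O - 5 = -5 + O$)
$l = - \frac{10}{9}$ ($l = \frac{\left(\left(2 + 3\right) - 4\right) 5 \left(-2\right)}{9} = \frac{\left(5 - 4\right) 5 \left(-2\right)}{9} = \frac{1 \cdot 5 \left(-2\right)}{9} = \frac{5 \left(-2\right)}{9} = \frac{1}{9} \left(-10\right) = - \frac{10}{9} \approx -1.1111$)
$s{\left(12,-7 \right)} \left(H{\left(\left(-2\right) 1,-6 \right)} + l\right) = 12 \left(\left(-5 - 6\right) - \frac{10}{9}\right) = 12 \left(-11 - \frac{10}{9}\right) = 12 \left(- \frac{109}{9}\right) = - \frac{436}{3}$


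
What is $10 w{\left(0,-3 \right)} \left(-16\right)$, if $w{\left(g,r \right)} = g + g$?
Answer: $0$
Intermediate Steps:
$w{\left(g,r \right)} = 2 g$
$10 w{\left(0,-3 \right)} \left(-16\right) = 10 \cdot 2 \cdot 0 \left(-16\right) = 10 \cdot 0 \left(-16\right) = 0 \left(-16\right) = 0$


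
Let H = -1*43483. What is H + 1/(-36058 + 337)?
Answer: -1553256244/35721 ≈ -43483.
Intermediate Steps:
H = -43483
H + 1/(-36058 + 337) = -43483 + 1/(-36058 + 337) = -43483 + 1/(-35721) = -43483 - 1/35721 = -1553256244/35721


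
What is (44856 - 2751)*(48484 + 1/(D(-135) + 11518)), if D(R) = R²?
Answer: 8673988572195/4249 ≈ 2.0414e+9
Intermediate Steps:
(44856 - 2751)*(48484 + 1/(D(-135) + 11518)) = (44856 - 2751)*(48484 + 1/((-135)² + 11518)) = 42105*(48484 + 1/(18225 + 11518)) = 42105*(48484 + 1/29743) = 42105*(1442059613/29743) = 8673988572195/4249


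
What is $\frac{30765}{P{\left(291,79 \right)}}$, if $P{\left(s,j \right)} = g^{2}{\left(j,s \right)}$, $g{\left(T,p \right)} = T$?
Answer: $\frac{30765}{6241} \approx 4.9295$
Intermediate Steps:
$P{\left(s,j \right)} = j^{2}$
$\frac{30765}{P{\left(291,79 \right)}} = \frac{30765}{79^{2}} = \frac{30765}{6241}$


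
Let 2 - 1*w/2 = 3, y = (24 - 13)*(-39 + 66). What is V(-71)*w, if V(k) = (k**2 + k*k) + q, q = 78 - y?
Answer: -19726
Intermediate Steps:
y = 297 (y = 11*27 = 297)
q = -219 (q = 78 - 1*297 = 78 - 297 = -219)
V(k) = -219 + 2*k**2 (V(k) = (k**2 + k*k) - 219 = (k**2 + k**2) - 219 = 2*k**2 - 219 = -219 + 2*k**2)
w = -2 (w = 4 - 2*3 = 4 - 6 = -2)
V(-71)*w = (-219 + 2*(-71)**2)*(-2) = (-219 + 2*5041)*(-2) = (-219 + 10082)*(-2) = 9863*(-2) = -19726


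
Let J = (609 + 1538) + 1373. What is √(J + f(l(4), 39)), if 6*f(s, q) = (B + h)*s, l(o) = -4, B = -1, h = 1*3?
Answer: 2*√7917/3 ≈ 59.318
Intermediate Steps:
h = 3
f(s, q) = s/3 (f(s, q) = ((-1 + 3)*s)/6 = (2*s)/6 = s/3)
J = 3520 (J = 2147 + 1373 = 3520)
√(J + f(l(4), 39)) = √(3520 + (⅓)*(-4)) = √(3520 - 4/3) = √(10556/3) = 2*√7917/3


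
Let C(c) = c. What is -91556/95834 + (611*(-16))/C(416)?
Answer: -2343655/95834 ≈ -24.455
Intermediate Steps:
-91556/95834 + (611*(-16))/C(416) = -91556/95834 + (611*(-16))/416 = -91556*1/95834 - 9776*1/416 = -45778/47917 - 47/2 = -2343655/95834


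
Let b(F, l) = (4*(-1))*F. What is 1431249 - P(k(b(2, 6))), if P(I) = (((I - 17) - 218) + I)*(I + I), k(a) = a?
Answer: 1427233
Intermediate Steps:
b(F, l) = -4*F
P(I) = 2*I*(-235 + 2*I) (P(I) = (((-17 + I) - 218) + I)*(2*I) = ((-235 + I) + I)*(2*I) = (-235 + 2*I)*(2*I) = 2*I*(-235 + 2*I))
1431249 - P(k(b(2, 6))) = 1431249 - 2*(-4*2)*(-235 + 2*(-4*2)) = 1431249 - 2*(-8)*(-235 + 2*(-8)) = 1431249 - 2*(-8)*(-235 - 16) = 1431249 - 2*(-8)*(-251) = 1431249 - 1*4016 = 1431249 - 4016 = 1427233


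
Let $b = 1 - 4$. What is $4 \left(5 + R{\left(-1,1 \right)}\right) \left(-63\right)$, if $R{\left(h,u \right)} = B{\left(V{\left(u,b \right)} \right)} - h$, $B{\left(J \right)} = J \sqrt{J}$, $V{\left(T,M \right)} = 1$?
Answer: $-1764$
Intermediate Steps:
$b = -3$
$B{\left(J \right)} = J^{\frac{3}{2}}$
$R{\left(h,u \right)} = 1 - h$ ($R{\left(h,u \right)} = 1^{\frac{3}{2}} - h = 1 - h$)
$4 \left(5 + R{\left(-1,1 \right)}\right) \left(-63\right) = 4 \left(5 + \left(1 - -1\right)\right) \left(-63\right) = 4 \left(5 + \left(1 + 1\right)\right) \left(-63\right) = 4 \left(5 + 2\right) \left(-63\right) = 4 \cdot 7 \left(-63\right) = 28 \left(-63\right) = -1764$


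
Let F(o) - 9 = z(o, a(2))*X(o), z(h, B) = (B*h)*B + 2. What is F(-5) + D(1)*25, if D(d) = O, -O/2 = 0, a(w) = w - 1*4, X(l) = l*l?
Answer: -441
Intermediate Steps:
X(l) = l²
a(w) = -4 + w (a(w) = w - 4 = -4 + w)
O = 0 (O = -2*0 = 0)
z(h, B) = 2 + h*B² (z(h, B) = h*B² + 2 = 2 + h*B²)
D(d) = 0
F(o) = 9 + o²*(2 + 4*o) (F(o) = 9 + (2 + o*(-4 + 2)²)*o² = 9 + (2 + o*(-2)²)*o² = 9 + (2 + o*4)*o² = 9 + (2 + 4*o)*o² = 9 + o²*(2 + 4*o))
F(-5) + D(1)*25 = (9 + (-5)²*(2 + 4*(-5))) + 0*25 = (9 + 25*(2 - 20)) + 0 = (9 + 25*(-18)) + 0 = (9 - 450) + 0 = -441 + 0 = -441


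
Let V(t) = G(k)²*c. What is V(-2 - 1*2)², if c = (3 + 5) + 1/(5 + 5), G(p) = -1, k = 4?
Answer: 6561/100 ≈ 65.610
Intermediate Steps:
c = 81/10 (c = 8 + 1/10 = 8 + ⅒ = 81/10 ≈ 8.1000)
V(t) = 81/10 (V(t) = (-1)²*(81/10) = 1*(81/10) = 81/10)
V(-2 - 1*2)² = (81/10)² = 6561/100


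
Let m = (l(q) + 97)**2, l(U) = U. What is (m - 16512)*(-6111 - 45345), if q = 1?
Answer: 355458048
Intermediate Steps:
m = 9604 (m = (1 + 97)**2 = 98**2 = 9604)
(m - 16512)*(-6111 - 45345) = (9604 - 16512)*(-6111 - 45345) = -6908*(-51456) = 355458048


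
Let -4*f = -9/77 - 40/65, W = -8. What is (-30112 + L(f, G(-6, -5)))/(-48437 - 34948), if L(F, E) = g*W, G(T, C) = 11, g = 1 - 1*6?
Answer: 10024/27795 ≈ 0.36064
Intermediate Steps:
g = -5 (g = 1 - 6 = -5)
f = 733/4004 (f = -(-9/77 - 40/65)/4 = -(-9*1/77 - 40*1/65)/4 = -(-9/77 - 8/13)/4 = -1/4*(-733/1001) = 733/4004 ≈ 0.18307)
L(F, E) = 40 (L(F, E) = -5*(-8) = 40)
(-30112 + L(f, G(-6, -5)))/(-48437 - 34948) = (-30112 + 40)/(-48437 - 34948) = -30072/(-83385) = -30072*(-1/83385) = 10024/27795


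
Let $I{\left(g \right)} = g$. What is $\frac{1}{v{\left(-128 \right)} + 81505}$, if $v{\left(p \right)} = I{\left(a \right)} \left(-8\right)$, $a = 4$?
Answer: $\frac{1}{81473} \approx 1.2274 \cdot 10^{-5}$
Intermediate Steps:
$v{\left(p \right)} = -32$ ($v{\left(p \right)} = 4 \left(-8\right) = -32$)
$\frac{1}{v{\left(-128 \right)} + 81505} = \frac{1}{-32 + 81505} = \frac{1}{81473}$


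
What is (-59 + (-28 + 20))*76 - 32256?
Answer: -37348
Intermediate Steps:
(-59 + (-28 + 20))*76 - 32256 = (-59 - 8)*76 - 32256 = -67*76 - 32256 = -5092 - 32256 = -37348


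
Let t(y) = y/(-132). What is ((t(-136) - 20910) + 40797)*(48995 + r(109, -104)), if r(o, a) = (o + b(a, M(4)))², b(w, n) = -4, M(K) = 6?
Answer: 39391426100/33 ≈ 1.1937e+9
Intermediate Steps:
t(y) = -y/132 (t(y) = y*(-1/132) = -y/132)
r(o, a) = (-4 + o)² (r(o, a) = (o - 4)² = (-4 + o)²)
((t(-136) - 20910) + 40797)*(48995 + r(109, -104)) = ((-1/132*(-136) - 20910) + 40797)*(48995 + (-4 + 109)²) = ((34/33 - 20910) + 40797)*(48995 + 105²) = (-689996/33 + 40797)*(48995 + 11025) = (656305/33)*60020 = 39391426100/33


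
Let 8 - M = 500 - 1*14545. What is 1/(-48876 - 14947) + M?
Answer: 896904618/63823 ≈ 14053.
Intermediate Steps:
M = 14053 (M = 8 - (500 - 1*14545) = 8 - (500 - 14545) = 8 - 1*(-14045) = 8 + 14045 = 14053)
1/(-48876 - 14947) + M = 1/(-48876 - 14947) + 14053 = 1/(-63823) + 14053 = -1/63823 + 14053 = 896904618/63823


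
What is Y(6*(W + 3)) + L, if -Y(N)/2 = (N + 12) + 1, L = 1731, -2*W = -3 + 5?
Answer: 1681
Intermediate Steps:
W = -1 (W = -(-3 + 5)/2 = -½*2 = -1)
Y(N) = -26 - 2*N (Y(N) = -2*((N + 12) + 1) = -2*((12 + N) + 1) = -2*(13 + N) = -26 - 2*N)
Y(6*(W + 3)) + L = (-26 - 12*(-1 + 3)) + 1731 = (-26 - 12*2) + 1731 = (-26 - 2*12) + 1731 = (-26 - 24) + 1731 = -50 + 1731 = 1681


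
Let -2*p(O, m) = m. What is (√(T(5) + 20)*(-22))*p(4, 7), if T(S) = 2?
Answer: 77*√22 ≈ 361.16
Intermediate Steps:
p(O, m) = -m/2
(√(T(5) + 20)*(-22))*p(4, 7) = (√(2 + 20)*(-22))*(-½*7) = (√22*(-22))*(-7/2) = -22*√22*(-7/2) = 77*√22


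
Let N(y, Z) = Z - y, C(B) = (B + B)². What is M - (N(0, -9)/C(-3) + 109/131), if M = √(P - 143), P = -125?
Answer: -305/524 + 2*I*√67 ≈ -0.58206 + 16.371*I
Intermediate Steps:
C(B) = 4*B² (C(B) = (2*B)² = 4*B²)
M = 2*I*√67 (M = √(-125 - 143) = √(-268) = 2*I*√67 ≈ 16.371*I)
M - (N(0, -9)/C(-3) + 109/131) = 2*I*√67 - ((-9 - 1*0)/((4*(-3)²)) + 109/131) = 2*I*√67 - ((-9 + 0)/((4*9)) + 109*(1/131)) = 2*I*√67 - (-9/36 + 109/131) = 2*I*√67 - (-9*1/36 + 109/131) = 2*I*√67 - (-¼ + 109/131) = 2*I*√67 - 1*305/524 = 2*I*√67 - 305/524 = -305/524 + 2*I*√67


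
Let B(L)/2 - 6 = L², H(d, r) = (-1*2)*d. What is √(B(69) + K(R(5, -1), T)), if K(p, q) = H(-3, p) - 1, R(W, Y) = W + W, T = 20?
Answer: √9539 ≈ 97.668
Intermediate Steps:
H(d, r) = -2*d
R(W, Y) = 2*W
K(p, q) = 5 (K(p, q) = -2*(-3) - 1 = 6 - 1 = 5)
B(L) = 12 + 2*L²
√(B(69) + K(R(5, -1), T)) = √((12 + 2*69²) + 5) = √((12 + 2*4761) + 5) = √((12 + 9522) + 5) = √(9534 + 5) = √9539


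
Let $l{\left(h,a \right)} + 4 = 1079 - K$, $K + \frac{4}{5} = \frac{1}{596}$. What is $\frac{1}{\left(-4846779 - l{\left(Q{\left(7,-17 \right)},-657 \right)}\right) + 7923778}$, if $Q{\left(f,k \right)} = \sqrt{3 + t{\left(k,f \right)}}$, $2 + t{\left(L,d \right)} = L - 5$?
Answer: $\frac{2980}{9166251141} \approx 3.2511 \cdot 10^{-7}$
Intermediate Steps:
$t{\left(L,d \right)} = -7 + L$ ($t{\left(L,d \right)} = -2 + \left(L - 5\right) = -2 + \left(-5 + L\right) = -7 + L$)
$K = - \frac{2379}{2980}$ ($K = - \frac{4}{5} + \frac{1}{596} = - \frac{2379}{2980} \approx -0.79832$)
$Q{\left(f,k \right)} = \sqrt{-4 + k}$ ($Q{\left(f,k \right)} = \sqrt{3 + \left(-7 + k\right)} = \sqrt{-4 + k}$)
$l{\left(h,a \right)} = \frac{3205879}{2980}$ ($l{\left(h,a \right)} = -4 + \left(1079 - - \frac{2379}{2980}\right) = -4 + \left(1079 + \frac{2379}{2980}\right) = -4 + \frac{3217799}{2980} = \frac{3205879}{2980}$)
$\frac{1}{\left(-4846779 - l{\left(Q{\left(7,-17 \right)},-657 \right)}\right) + 7923778} = \frac{1}{\left(-4846779 - \frac{3205879}{2980}\right) + 7923778} = \frac{1}{- \frac{14446607299}{2980} + 7923778} = \frac{1}{\frac{9166251141}{2980}} = \frac{2980}{9166251141}$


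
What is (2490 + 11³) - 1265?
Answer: 2556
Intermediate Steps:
(2490 + 11³) - 1265 = (2490 + 1331) - 1265 = 3821 - 1265 = 2556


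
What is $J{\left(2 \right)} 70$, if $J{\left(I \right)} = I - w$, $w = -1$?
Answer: $210$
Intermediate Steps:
$J{\left(I \right)} = 1 + I$ ($J{\left(I \right)} = I - -1 = I + 1 = 1 + I$)
$J{\left(2 \right)} 70 = \left(1 + 2\right) 70 = 3 \cdot 70 = 210$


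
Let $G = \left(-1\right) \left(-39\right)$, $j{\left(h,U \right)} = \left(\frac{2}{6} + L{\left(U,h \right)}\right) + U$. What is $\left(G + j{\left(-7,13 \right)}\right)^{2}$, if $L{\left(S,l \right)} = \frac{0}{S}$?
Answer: $\frac{24649}{9} \approx 2738.8$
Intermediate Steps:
$L{\left(S,l \right)} = 0$
$j{\left(h,U \right)} = \frac{1}{3} + U$ ($j{\left(h,U \right)} = \left(\frac{2}{6} + 0\right) + U = \left(2 \cdot \frac{1}{6} + 0\right) + U = \left(\frac{1}{3} + 0\right) + U = \frac{1}{3} + U$)
$G = 39$
$\left(G + j{\left(-7,13 \right)}\right)^{2} = \left(39 + \left(\frac{1}{3} + 13\right)\right)^{2} = \left(39 + \frac{40}{3}\right)^{2} = \left(\frac{157}{3}\right)^{2} = \frac{24649}{9}$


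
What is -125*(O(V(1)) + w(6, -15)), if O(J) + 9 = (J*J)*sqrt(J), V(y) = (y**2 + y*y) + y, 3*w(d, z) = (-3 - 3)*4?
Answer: 2125 - 1125*sqrt(3) ≈ 176.44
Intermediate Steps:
w(d, z) = -8 (w(d, z) = ((-3 - 3)*4)/3 = (-6*4)/3 = (1/3)*(-24) = -8)
V(y) = y + 2*y**2 (V(y) = (y**2 + y**2) + y = 2*y**2 + y = y + 2*y**2)
O(J) = -9 + J**(5/2) (O(J) = -9 + (J*J)*sqrt(J) = -9 + J**2*sqrt(J) = -9 + J**(5/2))
-125*(O(V(1)) + w(6, -15)) = -125*((-9 + (1*(1 + 2*1))**(5/2)) - 8) = -125*((-9 + (1*(1 + 2))**(5/2)) - 8) = -125*((-9 + (1*3)**(5/2)) - 8) = -125*((-9 + 3**(5/2)) - 8) = -125*((-9 + 9*sqrt(3)) - 8) = -125*(-17 + 9*sqrt(3)) = 2125 - 1125*sqrt(3)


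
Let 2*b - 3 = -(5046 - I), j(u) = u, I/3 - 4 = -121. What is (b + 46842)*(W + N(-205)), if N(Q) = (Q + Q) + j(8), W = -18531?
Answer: -835797285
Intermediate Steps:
I = -351 (I = 12 + 3*(-121) = 12 - 363 = -351)
N(Q) = 8 + 2*Q (N(Q) = (Q + Q) + 8 = 2*Q + 8 = 8 + 2*Q)
b = -2697 (b = 3/2 + (-(5046 - 1*(-351)))/2 = 3/2 + (-(5046 + 351))/2 = 3/2 + (-1*5397)/2 = 3/2 + (½)*(-5397) = 3/2 - 5397/2 = -2697)
(b + 46842)*(W + N(-205)) = (-2697 + 46842)*(-18531 + (8 + 2*(-205))) = 44145*(-18531 + (8 - 410)) = 44145*(-18531 - 402) = 44145*(-18933) = -835797285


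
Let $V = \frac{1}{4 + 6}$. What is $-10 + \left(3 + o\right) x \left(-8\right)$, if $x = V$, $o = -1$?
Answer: $- \frac{58}{5} \approx -11.6$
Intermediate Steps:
$V = \frac{1}{10} \approx 0.1$
$x = \frac{1}{10} \approx 0.1$
$-10 + \left(3 + o\right) x \left(-8\right) = -10 + \left(3 - 1\right) \frac{1}{10} \left(-8\right) = -10 + 2 \cdot \frac{1}{10} \left(-8\right) = -10 + \frac{1}{5} \left(-8\right) = -10 - \frac{8}{5} = - \frac{58}{5}$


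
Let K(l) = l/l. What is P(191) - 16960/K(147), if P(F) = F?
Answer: -16769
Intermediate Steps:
K(l) = 1
P(191) - 16960/K(147) = 191 - 16960/1 = 191 - 16960*1 = 191 - 16960 = -16769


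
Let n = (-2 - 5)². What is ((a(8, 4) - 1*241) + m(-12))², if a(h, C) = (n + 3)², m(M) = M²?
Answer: 6796449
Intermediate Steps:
n = 49 (n = (-7)² = 49)
a(h, C) = 2704 (a(h, C) = (49 + 3)² = 52² = 2704)
((a(8, 4) - 1*241) + m(-12))² = ((2704 - 1*241) + (-12)²)² = ((2704 - 241) + 144)² = (2463 + 144)² = 2607² = 6796449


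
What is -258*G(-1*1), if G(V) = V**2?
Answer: -258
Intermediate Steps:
-258*G(-1*1) = -258*(-1*1)**2 = -258*(-1)**2 = -258*1 = -258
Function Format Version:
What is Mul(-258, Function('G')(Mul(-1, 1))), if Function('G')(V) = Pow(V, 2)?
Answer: -258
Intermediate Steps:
Mul(-258, Function('G')(Mul(-1, 1))) = Mul(-258, Pow(Mul(-1, 1), 2)) = Mul(-258, Pow(-1, 2)) = Mul(-258, 1) = -258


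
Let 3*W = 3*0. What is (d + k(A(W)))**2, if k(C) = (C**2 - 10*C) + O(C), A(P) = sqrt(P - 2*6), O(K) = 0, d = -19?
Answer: -239 + 1240*I*sqrt(3) ≈ -239.0 + 2147.7*I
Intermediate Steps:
W = 0 (W = (3*0)/3 = (1/3)*0 = 0)
A(P) = sqrt(-12 + P) (A(P) = sqrt(P - 12) = sqrt(-12 + P))
k(C) = C**2 - 10*C (k(C) = (C**2 - 10*C) + 0 = C**2 - 10*C)
(d + k(A(W)))**2 = (-19 + sqrt(-12 + 0)*(-10 + sqrt(-12 + 0)))**2 = (-19 + sqrt(-12)*(-10 + sqrt(-12)))**2 = (-19 + (2*I*sqrt(3))*(-10 + 2*I*sqrt(3)))**2 = (-19 + 2*I*sqrt(3)*(-10 + 2*I*sqrt(3)))**2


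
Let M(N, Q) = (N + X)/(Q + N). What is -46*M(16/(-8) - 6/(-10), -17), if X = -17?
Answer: -46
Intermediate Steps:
M(N, Q) = (-17 + N)/(N + Q) (M(N, Q) = (N - 17)/(Q + N) = (-17 + N)/(N + Q))
-46*M(16/(-8) - 6/(-10), -17) = -46*(-17 + (16/(-8) - 6/(-10)))/((16/(-8) - 6/(-10)) - 17) = -46*(-17 + (16*(-1/8) - 6*(-1/10)))/((16*(-1/8) - 6*(-1/10)) - 17) = -46*(-17 + (-2 + 3/5))/((-2 + 3/5) - 17) = -46*(-17 - 7/5)/(-7/5 - 17) = -46*(-92)/((-92/5)*5) = -(-5)*(-92)/(2*5) = -46*1 = -46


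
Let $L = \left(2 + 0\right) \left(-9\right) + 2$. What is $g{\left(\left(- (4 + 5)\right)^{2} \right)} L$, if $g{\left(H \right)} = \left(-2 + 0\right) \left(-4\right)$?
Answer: $-128$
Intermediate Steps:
$L = -16$ ($L = 2 \left(-9\right) + 2 = -18 + 2 = -16$)
$g{\left(H \right)} = 8$ ($g{\left(H \right)} = \left(-2\right) \left(-4\right) = 8$)
$g{\left(\left(- (4 + 5)\right)^{2} \right)} L = 8 \left(-16\right) = -128$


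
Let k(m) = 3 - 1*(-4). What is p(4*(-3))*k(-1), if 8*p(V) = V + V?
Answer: -21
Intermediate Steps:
k(m) = 7 (k(m) = 3 + 4 = 7)
p(V) = V/4 (p(V) = (V + V)/8 = (2*V)/8 = V/4)
p(4*(-3))*k(-1) = ((4*(-3))/4)*7 = ((¼)*(-12))*7 = -3*7 = -21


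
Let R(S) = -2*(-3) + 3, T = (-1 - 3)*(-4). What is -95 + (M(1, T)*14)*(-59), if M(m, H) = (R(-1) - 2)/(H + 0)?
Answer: -3651/8 ≈ -456.38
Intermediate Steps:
T = 16 (T = -4*(-4) = 16)
R(S) = 9 (R(S) = 6 + 3 = 9)
M(m, H) = 7/H (M(m, H) = (9 - 2)/(H + 0) = 7/H)
-95 + (M(1, T)*14)*(-59) = -95 + ((7/16)*14)*(-59) = -95 + (49/8)*(-59) = -95 - 2891/8 = -3651/8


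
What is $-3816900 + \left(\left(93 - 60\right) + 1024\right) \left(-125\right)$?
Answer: $-3949025$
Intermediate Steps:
$-3816900 + \left(\left(93 - 60\right) + 1024\right) \left(-125\right) = -3816900 + \left(33 + 1024\right) \left(-125\right) = -3816900 + 1057 \left(-125\right) = -3816900 - 132125 = -3949025$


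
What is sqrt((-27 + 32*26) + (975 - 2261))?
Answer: I*sqrt(481) ≈ 21.932*I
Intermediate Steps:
sqrt((-27 + 32*26) + (975 - 2261)) = sqrt((-27 + 832) - 1286) = sqrt(805 - 1286) = sqrt(-481) = I*sqrt(481)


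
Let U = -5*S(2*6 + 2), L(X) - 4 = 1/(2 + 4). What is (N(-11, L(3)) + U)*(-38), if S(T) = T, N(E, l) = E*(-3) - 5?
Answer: 1596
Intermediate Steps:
L(X) = 25/6 (L(X) = 4 + 1/(2 + 4) = 4 + 1/6 = 4 + ⅙ = 25/6)
N(E, l) = -5 - 3*E (N(E, l) = -3*E - 5 = -5 - 3*E)
U = -70 (U = -5*(2*6 + 2) = -5*(12 + 2) = -5*14 = -70)
(N(-11, L(3)) + U)*(-38) = ((-5 - 3*(-11)) - 70)*(-38) = ((-5 + 33) - 70)*(-38) = (28 - 70)*(-38) = -42*(-38) = 1596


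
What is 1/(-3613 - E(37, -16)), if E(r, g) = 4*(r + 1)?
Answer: -1/3765 ≈ -0.00026560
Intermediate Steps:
E(r, g) = 4 + 4*r (E(r, g) = 4*(1 + r) = 4 + 4*r)
1/(-3613 - E(37, -16)) = 1/(-3613 - (4 + 4*37)) = 1/(-3613 - (4 + 148)) = 1/(-3613 - 1*152) = 1/(-3613 - 152) = 1/(-3765) = -1/3765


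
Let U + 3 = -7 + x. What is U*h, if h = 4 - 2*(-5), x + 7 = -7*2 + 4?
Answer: -378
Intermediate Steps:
x = -17 (x = -7 + (-7*2 + 4) = -7 + (-14 + 4) = -7 - 10 = -17)
h = 14 (h = 4 + 10 = 14)
U = -27 (U = -3 + (-7 - 17) = -3 - 24 = -27)
U*h = -27*14 = -378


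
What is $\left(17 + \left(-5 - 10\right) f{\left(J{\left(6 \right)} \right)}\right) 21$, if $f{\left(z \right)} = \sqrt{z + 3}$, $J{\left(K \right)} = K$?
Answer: $-588$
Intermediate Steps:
$f{\left(z \right)} = \sqrt{3 + z}$
$\left(17 + \left(-5 - 10\right) f{\left(J{\left(6 \right)} \right)}\right) 21 = \left(17 + \left(-5 - 10\right) \sqrt{3 + 6}\right) 21 = \left(17 - 15 \sqrt{9}\right) 21 = \left(17 - 45\right) 21 = \left(-28\right) 21 = -588$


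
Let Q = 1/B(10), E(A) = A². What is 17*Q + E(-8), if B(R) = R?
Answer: 657/10 ≈ 65.700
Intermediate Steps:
Q = ⅒ (Q = 1/10 = ⅒ ≈ 0.10000)
17*Q + E(-8) = 17*(⅒) + (-8)² = 17/10 + 64 = 657/10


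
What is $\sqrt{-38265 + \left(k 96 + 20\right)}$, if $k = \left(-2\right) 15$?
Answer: $5 i \sqrt{1645} \approx 202.79 i$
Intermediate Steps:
$k = -30$
$\sqrt{-38265 + \left(k 96 + 20\right)} = \sqrt{-38265 + \left(\left(-30\right) 96 + 20\right)} = \sqrt{-38265 + \left(-2880 + 20\right)} = \sqrt{-38265 - 2860} = \sqrt{-41125} = 5 i \sqrt{1645}$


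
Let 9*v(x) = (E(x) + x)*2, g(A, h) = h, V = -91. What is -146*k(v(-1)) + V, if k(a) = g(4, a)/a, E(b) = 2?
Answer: -237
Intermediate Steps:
v(x) = 4/9 + 2*x/9 (v(x) = ((2 + x)*2)/9 = (4 + 2*x)/9 = 4/9 + 2*x/9)
k(a) = 1 (k(a) = a/a = 1)
-146*k(v(-1)) + V = -146*1 - 91 = -146 - 91 = -237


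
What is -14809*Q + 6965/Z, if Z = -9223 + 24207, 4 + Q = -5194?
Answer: 1153426102053/14984 ≈ 7.6977e+7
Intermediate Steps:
Q = -5198 (Q = -4 - 5194 = -5198)
Z = 14984
-14809*Q + 6965/Z = -14809/(1/(-5198)) + 6965/14984 = -14809/(-1/5198) + 6965*(1/14984) = -14809*(-5198) + 6965/14984 = 76977182 + 6965/14984 = 1153426102053/14984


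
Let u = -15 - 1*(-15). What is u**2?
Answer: 0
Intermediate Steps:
u = 0 (u = -15 + 15 = 0)
u**2 = 0**2 = 0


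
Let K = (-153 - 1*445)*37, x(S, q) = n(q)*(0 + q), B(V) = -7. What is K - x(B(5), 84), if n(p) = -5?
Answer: -21706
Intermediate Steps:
x(S, q) = -5*q (x(S, q) = -5*(0 + q) = -5*q)
K = -22126 (K = (-153 - 445)*37 = -598*37 = -22126)
K - x(B(5), 84) = -22126 - (-5)*84 = -22126 - 1*(-420) = -22126 + 420 = -21706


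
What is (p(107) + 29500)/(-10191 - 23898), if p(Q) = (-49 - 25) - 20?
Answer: -9802/11363 ≈ -0.86262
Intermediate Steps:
p(Q) = -94 (p(Q) = -74 - 20 = -94)
(p(107) + 29500)/(-10191 - 23898) = (-94 + 29500)/(-10191 - 23898) = 29406/(-34089) = 29406*(-1/34089) = -9802/11363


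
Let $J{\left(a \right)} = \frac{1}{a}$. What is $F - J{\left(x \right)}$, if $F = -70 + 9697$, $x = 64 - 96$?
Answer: $\frac{308065}{32} \approx 9627.0$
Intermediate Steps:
$x = -32$ ($x = 64 - 96 = -32$)
$F = 9627$
$F - J{\left(x \right)} = 9627 - \frac{1}{-32} = 9627 - - \frac{1}{32} = 9627 + \frac{1}{32} = \frac{308065}{32}$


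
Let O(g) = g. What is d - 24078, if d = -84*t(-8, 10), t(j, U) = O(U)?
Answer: -24918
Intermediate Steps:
t(j, U) = U
d = -840 (d = -84*10 = -840)
d - 24078 = -840 - 24078 = -24918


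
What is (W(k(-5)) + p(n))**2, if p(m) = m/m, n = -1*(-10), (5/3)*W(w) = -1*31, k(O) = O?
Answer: 7744/25 ≈ 309.76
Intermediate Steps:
W(w) = -93/5 (W(w) = 3*(-1*31)/5 = (3/5)*(-31) = -93/5)
n = 10
p(m) = 1
(W(k(-5)) + p(n))**2 = (-93/5 + 1)**2 = (-88/5)**2 = 7744/25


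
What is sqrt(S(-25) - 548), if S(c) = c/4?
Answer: I*sqrt(2217)/2 ≈ 23.543*I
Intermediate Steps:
S(c) = c/4 (S(c) = c*(1/4) = c/4)
sqrt(S(-25) - 548) = sqrt((1/4)*(-25) - 548) = sqrt(-25/4 - 548) = sqrt(-2217/4) = I*sqrt(2217)/2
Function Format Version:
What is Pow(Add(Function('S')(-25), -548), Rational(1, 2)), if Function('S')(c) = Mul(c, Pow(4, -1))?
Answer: Mul(Rational(1, 2), I, Pow(2217, Rational(1, 2))) ≈ Mul(23.543, I)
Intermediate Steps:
Function('S')(c) = Mul(Rational(1, 4), c) (Function('S')(c) = Mul(c, Rational(1, 4)) = Mul(Rational(1, 4), c))
Pow(Add(Function('S')(-25), -548), Rational(1, 2)) = Pow(Add(Mul(Rational(1, 4), -25), -548), Rational(1, 2)) = Pow(Add(Rational(-25, 4), -548), Rational(1, 2)) = Pow(Rational(-2217, 4), Rational(1, 2)) = Mul(Rational(1, 2), I, Pow(2217, Rational(1, 2)))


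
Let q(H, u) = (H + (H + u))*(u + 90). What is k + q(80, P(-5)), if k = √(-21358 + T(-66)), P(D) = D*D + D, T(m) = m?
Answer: 19800 + 4*I*√1339 ≈ 19800.0 + 146.37*I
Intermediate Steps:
P(D) = D + D² (P(D) = D² + D = D + D²)
k = 4*I*√1339 (k = √(-21358 - 66) = √(-21424) = 4*I*√1339 ≈ 146.37*I)
q(H, u) = (90 + u)*(u + 2*H) (q(H, u) = (u + 2*H)*(90 + u) = (90 + u)*(u + 2*H))
k + q(80, P(-5)) = 4*I*√1339 + ((-5*(1 - 5))² + 90*(-5*(1 - 5)) + 180*80 + 2*80*(-5*(1 - 5))) = 4*I*√1339 + ((-5*(-4))² + 90*(-5*(-4)) + 14400 + 2*80*(-5*(-4))) = 4*I*√1339 + (20² + 90*20 + 14400 + 2*80*20) = 4*I*√1339 + (400 + 1800 + 14400 + 3200) = 4*I*√1339 + 19800 = 19800 + 4*I*√1339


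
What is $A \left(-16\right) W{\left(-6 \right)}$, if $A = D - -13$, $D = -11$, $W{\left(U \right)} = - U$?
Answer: $-192$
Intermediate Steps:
$A = 2$ ($A = -11 - -13 = -11 + 13 = 2$)
$A \left(-16\right) W{\left(-6 \right)} = 2 \left(-16\right) \left(\left(-1\right) \left(-6\right)\right) = \left(-32\right) 6 = -192$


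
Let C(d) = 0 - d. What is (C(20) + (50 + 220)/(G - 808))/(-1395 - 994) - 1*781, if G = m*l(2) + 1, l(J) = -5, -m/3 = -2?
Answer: -57839449/74059 ≈ -780.99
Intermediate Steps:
m = 6 (m = -3*(-2) = 6)
G = -29 (G = 6*(-5) + 1 = -30 + 1 = -29)
C(d) = -d
(C(20) + (50 + 220)/(G - 808))/(-1395 - 994) - 1*781 = (-1*20 + (50 + 220)/(-29 - 808))/(-1395 - 994) - 1*781 = (-20 + 270/(-837))/(-2389) - 781 = (-20 + 270*(-1/837))*(-1/2389) - 781 = (-20 - 10/31)*(-1/2389) - 781 = -630/31*(-1/2389) - 781 = 630/74059 - 781 = -57839449/74059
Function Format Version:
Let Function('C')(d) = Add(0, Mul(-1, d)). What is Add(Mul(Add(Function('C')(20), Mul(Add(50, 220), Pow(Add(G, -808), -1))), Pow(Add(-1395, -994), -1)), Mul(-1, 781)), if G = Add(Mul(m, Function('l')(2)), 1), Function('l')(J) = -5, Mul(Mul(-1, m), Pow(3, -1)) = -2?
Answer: Rational(-57839449, 74059) ≈ -780.99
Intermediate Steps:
m = 6 (m = Mul(-3, -2) = 6)
G = -29 (G = Add(Mul(6, -5), 1) = Add(-30, 1) = -29)
Function('C')(d) = Mul(-1, d)
Add(Mul(Add(Function('C')(20), Mul(Add(50, 220), Pow(Add(G, -808), -1))), Pow(Add(-1395, -994), -1)), Mul(-1, 781)) = Add(Mul(Add(Mul(-1, 20), Mul(Add(50, 220), Pow(Add(-29, -808), -1))), Pow(Add(-1395, -994), -1)), Mul(-1, 781)) = Add(Mul(Add(-20, Mul(270, Pow(-837, -1))), Pow(-2389, -1)), -781) = Add(Mul(Add(-20, Mul(270, Rational(-1, 837))), Rational(-1, 2389)), -781) = Add(Mul(Add(-20, Rational(-10, 31)), Rational(-1, 2389)), -781) = Add(Mul(Rational(-630, 31), Rational(-1, 2389)), -781) = Add(Rational(630, 74059), -781) = Rational(-57839449, 74059)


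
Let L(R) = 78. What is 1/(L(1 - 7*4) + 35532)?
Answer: 1/35610 ≈ 2.8082e-5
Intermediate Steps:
1/(L(1 - 7*4) + 35532) = 1/(78 + 35532) = 1/35610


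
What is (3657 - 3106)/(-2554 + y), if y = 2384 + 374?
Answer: 551/204 ≈ 2.7010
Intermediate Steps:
y = 2758
(3657 - 3106)/(-2554 + y) = (3657 - 3106)/(-2554 + 2758) = 551/204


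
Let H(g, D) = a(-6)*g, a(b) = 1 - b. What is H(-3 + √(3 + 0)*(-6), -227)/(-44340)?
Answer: 7/14780 + 7*√3/7390 ≈ 0.0021143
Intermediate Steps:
H(g, D) = 7*g (H(g, D) = (1 - 1*(-6))*g = (1 + 6)*g = 7*g)
H(-3 + √(3 + 0)*(-6), -227)/(-44340) = (7*(-3 + √(3 + 0)*(-6)))/(-44340) = (7*(-3 + √3*(-6)))*(-1/44340) = (7*(-3 - 6*√3))*(-1/44340) = (-21 - 42*√3)*(-1/44340) = 7/14780 + 7*√3/7390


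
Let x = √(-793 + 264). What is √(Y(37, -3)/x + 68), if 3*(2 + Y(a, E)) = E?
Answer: √(35972 + 69*I)/23 ≈ 8.2462 + 0.0079088*I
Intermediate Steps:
Y(a, E) = -2 + E/3
x = 23*I (x = √(-529) = 23*I ≈ 23.0*I)
√(Y(37, -3)/x + 68) = √((-2 + (⅓)*(-3))/((23*I)) + 68) = √((-2 - 1)*(-I/23) + 68) = √(-(-3)*I/23 + 68) = √(3*I/23 + 68) = √(68 + 3*I/23)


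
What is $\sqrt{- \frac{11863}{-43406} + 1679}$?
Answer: $\frac{\sqrt{3163886649022}}{43406} \approx 40.979$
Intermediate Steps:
$\sqrt{- \frac{11863}{-43406} + 1679} = \sqrt{\left(-11863\right) \left(- \frac{1}{43406}\right) + 1679} = \sqrt{\frac{11863}{43406} + 1679} = \sqrt{\frac{72890537}{43406}} = \frac{\sqrt{3163886649022}}{43406}$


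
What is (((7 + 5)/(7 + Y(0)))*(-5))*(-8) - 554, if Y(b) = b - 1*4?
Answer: -394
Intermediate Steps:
Y(b) = -4 + b (Y(b) = b - 4 = -4 + b)
(((7 + 5)/(7 + Y(0)))*(-5))*(-8) - 554 = (((7 + 5)/(7 + (-4 + 0)))*(-5))*(-8) - 554 = ((12/(7 - 4))*(-5))*(-8) - 554 = ((12/3)*(-5))*(-8) - 554 = ((12*(1/3))*(-5))*(-8) - 554 = (4*(-5))*(-8) - 554 = -20*(-8) - 554 = 160 - 554 = -394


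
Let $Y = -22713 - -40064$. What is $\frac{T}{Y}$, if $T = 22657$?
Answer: $\frac{22657}{17351} \approx 1.3058$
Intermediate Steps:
$Y = 17351$ ($Y = -22713 + 40064 = 17351$)
$\frac{T}{Y} = \frac{22657}{17351}$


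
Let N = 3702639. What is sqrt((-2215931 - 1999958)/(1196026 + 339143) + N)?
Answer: sqrt(8726165251616342238)/1535169 ≈ 1924.2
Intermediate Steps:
sqrt((-2215931 - 1999958)/(1196026 + 339143) + N) = sqrt((-2215931 - 1999958)/(1196026 + 339143) + 3702639) = sqrt(-4215889/1535169 + 3702639) = sqrt(5684172395102/1535169) = sqrt(8726165251616342238)/1535169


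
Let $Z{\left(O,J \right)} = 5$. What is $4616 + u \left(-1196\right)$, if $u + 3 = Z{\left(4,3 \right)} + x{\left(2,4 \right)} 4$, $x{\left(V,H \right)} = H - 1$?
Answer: $-12128$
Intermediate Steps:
$x{\left(V,H \right)} = -1 + H$ ($x{\left(V,H \right)} = H - 1 = -1 + H$)
$u = 14$ ($u = -3 + \left(5 + \left(-1 + 4\right) 4\right) = -3 + \left(5 + 3 \cdot 4\right) = -3 + \left(5 + 12\right) = -3 + 17 = 14$)
$4616 + u \left(-1196\right) = 4616 + 14 \left(-1196\right) = 4616 - 16744 = -12128$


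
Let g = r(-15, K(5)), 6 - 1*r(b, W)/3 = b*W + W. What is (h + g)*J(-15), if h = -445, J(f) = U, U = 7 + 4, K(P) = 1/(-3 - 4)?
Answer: -4763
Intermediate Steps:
K(P) = -⅐ (K(P) = 1/(-7) = -⅐)
r(b, W) = 18 - 3*W - 3*W*b (r(b, W) = 18 - 3*(b*W + W) = 18 - 3*(W*b + W) = 18 - 3*(W + W*b) = 18 + (-3*W - 3*W*b) = 18 - 3*W - 3*W*b)
U = 11
J(f) = 11
g = 12 (g = 18 - 3*(-⅐) - 3*(-⅐)*(-15) = 18 + 3/7 - 45/7 = 12)
(h + g)*J(-15) = (-445 + 12)*11 = -433*11 = -4763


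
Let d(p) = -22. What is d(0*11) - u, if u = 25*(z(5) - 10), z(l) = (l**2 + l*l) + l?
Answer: -1147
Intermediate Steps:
z(l) = l + 2*l**2 (z(l) = (l**2 + l**2) + l = 2*l**2 + l = l + 2*l**2)
u = 1125 (u = 25*(5*(1 + 2*5) - 10) = 25*(5*(1 + 10) - 10) = 25*(5*11 - 10) = 25*(55 - 10) = 25*45 = 1125)
d(0*11) - u = -22 - 1*1125 = -22 - 1125 = -1147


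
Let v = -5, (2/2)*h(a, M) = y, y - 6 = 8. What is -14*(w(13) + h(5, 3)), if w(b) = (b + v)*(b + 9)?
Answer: -2660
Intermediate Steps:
y = 14 (y = 6 + 8 = 14)
h(a, M) = 14
w(b) = (-5 + b)*(9 + b) (w(b) = (b - 5)*(b + 9) = (-5 + b)*(9 + b))
-14*(w(13) + h(5, 3)) = -14*((-45 + 13² + 4*13) + 14) = -14*((-45 + 169 + 52) + 14) = -14*(176 + 14) = -14*190 = -2660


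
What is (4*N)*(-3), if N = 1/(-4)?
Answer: 3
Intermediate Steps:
N = -1/4 ≈ -0.25000
(4*N)*(-3) = (4*(-1/4))*(-3) = -1*(-3) = 3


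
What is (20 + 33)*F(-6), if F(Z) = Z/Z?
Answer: 53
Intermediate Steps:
F(Z) = 1
(20 + 33)*F(-6) = (20 + 33)*1 = 53*1 = 53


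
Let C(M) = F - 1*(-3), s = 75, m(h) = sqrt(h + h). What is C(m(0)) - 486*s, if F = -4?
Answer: -36451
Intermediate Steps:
m(h) = sqrt(2)*sqrt(h) (m(h) = sqrt(2*h) = sqrt(2)*sqrt(h))
C(M) = -1 (C(M) = -4 - 1*(-3) = -4 + 3 = -1)
C(m(0)) - 486*s = -1 - 486*75 = -1 - 36450 = -36451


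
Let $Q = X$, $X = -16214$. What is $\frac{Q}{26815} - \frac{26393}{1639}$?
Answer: $- \frac{734303041}{43949785} \approx -16.708$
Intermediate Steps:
$Q = -16214$
$\frac{Q}{26815} - \frac{26393}{1639} = - \frac{16214}{26815} - \frac{26393}{1639} = - \frac{734303041}{43949785}$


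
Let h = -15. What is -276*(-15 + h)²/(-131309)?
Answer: 248400/131309 ≈ 1.8917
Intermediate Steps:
-276*(-15 + h)²/(-131309) = -276*(-15 - 15)²/(-131309) = -276*(-30)²*(-1/131309) = -276*900*(-1/131309) = -248400*(-1/131309) = 248400/131309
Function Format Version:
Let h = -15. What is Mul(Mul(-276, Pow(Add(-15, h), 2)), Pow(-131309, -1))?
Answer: Rational(248400, 131309) ≈ 1.8917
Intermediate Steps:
Mul(Mul(-276, Pow(Add(-15, h), 2)), Pow(-131309, -1)) = Mul(Mul(-276, Pow(Add(-15, -15), 2)), Pow(-131309, -1)) = Mul(Mul(-276, Pow(-30, 2)), Rational(-1, 131309)) = Mul(Mul(-276, 900), Rational(-1, 131309)) = Mul(-248400, Rational(-1, 131309)) = Rational(248400, 131309)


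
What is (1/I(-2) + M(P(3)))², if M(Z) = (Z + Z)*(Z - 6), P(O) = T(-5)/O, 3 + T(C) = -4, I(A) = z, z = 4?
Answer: 1985281/1296 ≈ 1531.9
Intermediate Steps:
I(A) = 4
T(C) = -7 (T(C) = -3 - 4 = -7)
P(O) = -7/O
M(Z) = 2*Z*(-6 + Z) (M(Z) = (2*Z)*(-6 + Z) = 2*Z*(-6 + Z))
(1/I(-2) + M(P(3)))² = (1/4 + 2*(-7/3)*(-6 - 7/3))² = (¼ + 2*(-7*⅓)*(-6 - 7*⅓))² = (¼ + 2*(-7/3)*(-6 - 7/3))² = (¼ + 2*(-7/3)*(-25/3))² = (¼ + 350/9)² = (1409/36)² = 1985281/1296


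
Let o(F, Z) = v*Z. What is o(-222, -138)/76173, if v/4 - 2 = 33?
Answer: -6440/25391 ≈ -0.25363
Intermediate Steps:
v = 140 (v = 8 + 4*33 = 8 + 132 = 140)
o(F, Z) = 140*Z
o(-222, -138)/76173 = (140*(-138))/76173 = -19320*1/76173 = -6440/25391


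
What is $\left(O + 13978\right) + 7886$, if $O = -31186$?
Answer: $-9322$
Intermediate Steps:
$\left(O + 13978\right) + 7886 = \left(-31186 + 13978\right) + 7886 = -17208 + 7886 = -9322$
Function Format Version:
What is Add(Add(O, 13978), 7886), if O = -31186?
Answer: -9322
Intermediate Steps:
Add(Add(O, 13978), 7886) = Add(Add(-31186, 13978), 7886) = Add(-17208, 7886) = -9322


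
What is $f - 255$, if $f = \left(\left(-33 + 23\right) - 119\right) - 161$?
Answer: $-545$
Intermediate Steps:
$f = -290$ ($f = \left(-10 - 119\right) - 161 = -129 - 161 = -290$)
$f - 255 = -290 - 255 = -545$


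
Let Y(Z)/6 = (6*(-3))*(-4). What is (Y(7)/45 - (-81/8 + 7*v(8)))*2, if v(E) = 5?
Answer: -611/20 ≈ -30.550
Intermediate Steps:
Y(Z) = 432 (Y(Z) = 6*((6*(-3))*(-4)) = 6*(-18*(-4)) = 6*72 = 432)
(Y(7)/45 - (-81/8 + 7*v(8)))*2 = (432/45 - 7/(1/(5 + 3⁴/(-56))))*2 = (432*(1/45) - 7/(1/(5 + 81*(-1/56))))*2 = (48/5 - 7/(1/(5 - 81/56)))*2 = (48/5 - 7/(1/(199/56)))*2 = (48/5 - 7/56/199)*2 = (48/5 - 7*199/56)*2 = (48/5 - 199/8)*2 = -611/40*2 = -611/20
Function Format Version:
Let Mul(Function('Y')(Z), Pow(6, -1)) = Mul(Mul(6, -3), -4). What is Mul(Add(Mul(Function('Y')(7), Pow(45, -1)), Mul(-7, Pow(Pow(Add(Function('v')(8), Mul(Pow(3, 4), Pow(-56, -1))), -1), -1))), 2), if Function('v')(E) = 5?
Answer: Rational(-611, 20) ≈ -30.550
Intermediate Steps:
Function('Y')(Z) = 432 (Function('Y')(Z) = Mul(6, Mul(Mul(6, -3), -4)) = Mul(6, Mul(-18, -4)) = Mul(6, 72) = 432)
Mul(Add(Mul(Function('Y')(7), Pow(45, -1)), Mul(-7, Pow(Pow(Add(Function('v')(8), Mul(Pow(3, 4), Pow(-56, -1))), -1), -1))), 2) = Mul(Add(Mul(432, Pow(45, -1)), Mul(-7, Pow(Pow(Add(5, Mul(Pow(3, 4), Pow(-56, -1))), -1), -1))), 2) = Mul(Add(Mul(432, Rational(1, 45)), Mul(-7, Pow(Pow(Add(5, Mul(81, Rational(-1, 56))), -1), -1))), 2) = Mul(Add(Rational(48, 5), Mul(-7, Pow(Pow(Add(5, Rational(-81, 56)), -1), -1))), 2) = Mul(Add(Rational(48, 5), Mul(-7, Pow(Pow(Rational(199, 56), -1), -1))), 2) = Mul(Add(Rational(48, 5), Mul(-7, Pow(Rational(56, 199), -1))), 2) = Mul(Add(Rational(48, 5), Mul(-7, Rational(199, 56))), 2) = Mul(Add(Rational(48, 5), Rational(-199, 8)), 2) = Mul(Rational(-611, 40), 2) = Rational(-611, 20)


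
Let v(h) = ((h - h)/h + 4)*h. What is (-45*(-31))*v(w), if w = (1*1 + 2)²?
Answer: 50220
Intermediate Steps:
w = 9 (w = (1 + 2)² = 3² = 9)
v(h) = 4*h (v(h) = (0/h + 4)*h = (0 + 4)*h = 4*h)
(-45*(-31))*v(w) = (-45*(-31))*(4*9) = 1395*36 = 50220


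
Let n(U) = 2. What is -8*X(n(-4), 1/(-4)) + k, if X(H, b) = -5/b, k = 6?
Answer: -154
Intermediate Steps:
-8*X(n(-4), 1/(-4)) + k = -(-40)/(1/(-4)) + 6 = -(-40)/(-¼) + 6 = -(-40)*(-4) + 6 = -8*20 + 6 = -160 + 6 = -154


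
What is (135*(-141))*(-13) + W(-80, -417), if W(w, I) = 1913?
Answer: 249368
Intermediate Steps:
(135*(-141))*(-13) + W(-80, -417) = (135*(-141))*(-13) + 1913 = -19035*(-13) + 1913 = 247455 + 1913 = 249368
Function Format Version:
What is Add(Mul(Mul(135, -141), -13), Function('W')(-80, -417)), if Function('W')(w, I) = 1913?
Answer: 249368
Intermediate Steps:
Add(Mul(Mul(135, -141), -13), Function('W')(-80, -417)) = Add(Mul(Mul(135, -141), -13), 1913) = Add(Mul(-19035, -13), 1913) = Add(247455, 1913) = 249368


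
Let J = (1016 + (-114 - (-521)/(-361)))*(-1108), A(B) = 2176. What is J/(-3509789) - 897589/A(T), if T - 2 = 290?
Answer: -1136491806426473/2757065611904 ≈ -412.21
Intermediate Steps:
T = 292 (T = 2 + 290 = 292)
J = -360211908/361 (J = (1016 + (-114 - (-521)*(-1)/361))*(-1108) = (1016 + (-114 - 1*521/361))*(-1108) = (1016 + (-114 - 521/361))*(-1108) = (1016 - 41675/361)*(-1108) = (325101/361)*(-1108) = -360211908/361 ≈ -9.9782e+5)
J/(-3509789) - 897589/A(T) = -360211908/361/(-3509789) - 897589/2176 = -360211908/361*(-1/3509789) - 897589*1/2176 = 360211908/1267033829 - 897589/2176 = -1136491806426473/2757065611904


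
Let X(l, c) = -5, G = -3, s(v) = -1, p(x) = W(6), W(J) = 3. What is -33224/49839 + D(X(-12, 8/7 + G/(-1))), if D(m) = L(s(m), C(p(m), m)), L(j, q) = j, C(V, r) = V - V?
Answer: -83063/49839 ≈ -1.6666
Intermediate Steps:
p(x) = 3
C(V, r) = 0
D(m) = -1
-33224/49839 + D(X(-12, 8/7 + G/(-1))) = -33224/49839 - 1 = -83063/49839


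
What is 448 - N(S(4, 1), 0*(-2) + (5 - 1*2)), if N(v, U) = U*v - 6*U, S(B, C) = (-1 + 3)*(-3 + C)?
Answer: 478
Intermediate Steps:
S(B, C) = -6 + 2*C (S(B, C) = 2*(-3 + C) = -6 + 2*C)
N(v, U) = -6*U + U*v
448 - N(S(4, 1), 0*(-2) + (5 - 1*2)) = 448 - (0*(-2) + (5 - 1*2))*(-6 + (-6 + 2*1)) = 448 - (0 + (5 - 2))*(-6 + (-6 + 2)) = 448 - (0 + 3)*(-6 - 4) = 448 - 3*(-10) = 448 - 1*(-30) = 448 + 30 = 478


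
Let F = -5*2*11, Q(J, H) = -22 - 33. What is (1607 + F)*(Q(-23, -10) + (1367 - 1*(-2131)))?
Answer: 5154171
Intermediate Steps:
Q(J, H) = -55
F = -110 (F = -10*11 = -110)
(1607 + F)*(Q(-23, -10) + (1367 - 1*(-2131))) = (1607 - 110)*(-55 + (1367 - 1*(-2131))) = 1497*(-55 + (1367 + 2131)) = 1497*(-55 + 3498) = 1497*3443 = 5154171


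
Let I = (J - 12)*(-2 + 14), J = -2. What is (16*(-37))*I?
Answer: 99456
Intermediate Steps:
I = -168 (I = (-2 - 12)*(-2 + 14) = -14*12 = -168)
(16*(-37))*I = (16*(-37))*(-168) = -592*(-168) = 99456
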